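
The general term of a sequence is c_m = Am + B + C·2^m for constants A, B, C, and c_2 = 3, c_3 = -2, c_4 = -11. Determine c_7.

-126

Write the equations: 2A + B + 4C = 3; 3A + B + 8C = -2; 4A + B + 16C = -11.
Subtracting the first from the second: A + 4C = -5.
Subtracting the second from the third: A + 8C = -9.
Solving: C = -1, A = -1, then B = 9.
Therefore c_7 = -7 + 9 + (-1)·128 = -126.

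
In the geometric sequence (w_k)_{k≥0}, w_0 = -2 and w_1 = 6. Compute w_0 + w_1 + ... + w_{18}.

-581130734

Common ratio r = -3.
w_k = (-2)·(-3)^(k-0).
S = (-2)·((-3)^19 - 1)/(-3 - 1) = (-2)·(-1162261467 - 1)/(-4) = -581130734.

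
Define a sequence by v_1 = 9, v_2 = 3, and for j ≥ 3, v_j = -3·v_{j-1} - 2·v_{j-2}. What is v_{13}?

Applying the relation repeatedly:
v_3 = -27, v_4 = 75, v_5 = -171, …, v_{10} = 6123, v_{11} = -12267, v_{12} = 24555, v_{13} = -49131.
(Characteristic roots are -1 and -2.)

-49131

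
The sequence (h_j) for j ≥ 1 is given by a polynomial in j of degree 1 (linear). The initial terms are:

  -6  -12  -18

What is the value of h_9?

1st diffs: -6, -6 (constant).
So h_j = -6j.
Evaluating at j = 9 gives h_9 = -54.

-54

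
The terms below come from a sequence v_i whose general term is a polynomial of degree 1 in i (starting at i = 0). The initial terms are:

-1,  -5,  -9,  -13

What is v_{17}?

1st diffs: -4, -4, -4 (constant).
So v_i = -4i - 1.
Evaluating at i = 17 gives v_{17} = -69.

-69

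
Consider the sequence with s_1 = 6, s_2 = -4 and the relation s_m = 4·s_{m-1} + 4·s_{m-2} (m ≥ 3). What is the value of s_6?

Applying the relation repeatedly:
s_3 = 8  s_4 = 16  s_5 = 96  s_6 = 448.

448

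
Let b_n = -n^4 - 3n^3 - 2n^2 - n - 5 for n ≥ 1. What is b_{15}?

b_{15} = -1·15^4 - 3·15^3 - 2·15^2 - 1·15 - 5 = -61220.

-61220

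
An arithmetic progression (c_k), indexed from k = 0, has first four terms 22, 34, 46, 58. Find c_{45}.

Common difference d = 12.
c_k = 22 + (k - 0)·12.
c_{45} = 22 + 45·12 = 562.

562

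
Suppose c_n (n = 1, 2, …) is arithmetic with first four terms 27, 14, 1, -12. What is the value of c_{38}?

Common difference d = -13.
c_n = 27 + (n - 1)·(-13).
c_{38} = 27 + 37·(-13) = -454.

-454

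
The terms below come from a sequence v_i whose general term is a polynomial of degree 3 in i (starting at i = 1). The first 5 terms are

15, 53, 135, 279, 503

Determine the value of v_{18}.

18885

1st diffs: 38, 82, 144, 224.
2nd diffs: 44, 62, 80.
3rd diffs: 18, 18 (constant).
So v_i = 3i^3 + 4i^2 + 5i + 3.
Evaluating at i = 18 gives v_{18} = 18885.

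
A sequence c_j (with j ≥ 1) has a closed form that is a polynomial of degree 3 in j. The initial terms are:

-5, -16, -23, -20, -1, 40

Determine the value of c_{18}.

1st diffs: -11, -7, 3, 19, 41.
2nd diffs: 4, 10, 16, 22.
3rd diffs: 6, 6, 6 (constant).
Newton forward-difference form: c_j = -5 + (-11)·C(j-1,1) + 4·C(j-1,2) + 6·C(j-1,3).
At j = 18: j-1 = 17, so c_{18} = -5 - 187 + 544 + 4080 = 4432.

4432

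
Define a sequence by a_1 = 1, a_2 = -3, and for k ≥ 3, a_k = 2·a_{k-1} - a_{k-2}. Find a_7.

Step forward from the initial values:
a_3 = -7;  a_4 = -11;  a_5 = -15;  a_6 = -19;  a_7 = -23.
(Characteristic roots are 1 and 1.)

-23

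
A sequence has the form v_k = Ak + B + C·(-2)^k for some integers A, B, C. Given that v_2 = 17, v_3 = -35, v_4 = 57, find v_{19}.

-2097219

The three given values yield: 2A + B + 4C = 17; 3A + B - 8C = -35; 4A + B + 16C = 57.
Subtracting the first from the second: A - 12C = -52.
Subtracting the second from the third: A + 24C = 92.
Solving: C = 4, A = -4, then B = 9.
So v_k = -4·k + 9 + 4·(-2)^k; at k=19 this is -2097219.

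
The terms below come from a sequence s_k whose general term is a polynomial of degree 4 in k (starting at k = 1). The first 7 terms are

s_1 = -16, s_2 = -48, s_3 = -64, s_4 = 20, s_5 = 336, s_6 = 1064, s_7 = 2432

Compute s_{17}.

1st diffs: -32, -16, 84, 316, 728, 1368.
2nd diffs: 16, 100, 232, 412, 640.
3rd diffs: 84, 132, 180, 228.
4th diffs: 48, 48, 48 (constant).
Newton forward-difference form: s_k = -16 + (-32)·C(k-1,1) + 16·C(k-1,2) + 84·C(k-1,3) + 48·C(k-1,4).
At k = 17: k-1 = 16, so s_{17} = -16 - 512 + 1920 + 47040 + 87360 = 135792.

135792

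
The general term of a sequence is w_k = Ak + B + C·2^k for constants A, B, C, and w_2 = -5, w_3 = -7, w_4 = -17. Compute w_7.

Write the equations: 2A + B + 4C = -5; 3A + B + 8C = -7; 4A + B + 16C = -17.
Subtracting the first from the second: A + 4C = -2.
Subtracting the second from the third: A + 8C = -10.
Solving: C = -2, A = 6, then B = -9.
Hence w_7 = 6·7 + (-9) + (-2)·128 = -223.

-223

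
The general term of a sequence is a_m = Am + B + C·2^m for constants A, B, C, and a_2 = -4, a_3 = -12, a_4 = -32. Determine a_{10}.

-3032

Plug in m = 2, 3, 4: 2A + B + 4C = -4; 3A + B + 8C = -12; 4A + B + 16C = -32.
Subtracting the first from the second: A + 4C = -8.
Subtracting the second from the third: A + 8C = -20.
Solving: C = -3, A = 4, then B = 0.
So a_m = 4·m + 0 + (-3)·2^m; at m=10 this is -3032.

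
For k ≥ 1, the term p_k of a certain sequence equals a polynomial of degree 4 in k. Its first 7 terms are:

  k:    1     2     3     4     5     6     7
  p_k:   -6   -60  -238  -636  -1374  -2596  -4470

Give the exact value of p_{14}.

1st diffs: -54, -178, -398, -738, -1222, -1874.
2nd diffs: -124, -220, -340, -484, -652.
3rd diffs: -96, -120, -144, -168.
4th diffs: -24, -24, -24 (constant).
Newton forward-difference form: p_k = -6 + (-54)·C(k-1,1) + (-124)·C(k-1,2) + (-96)·C(k-1,3) + (-24)·C(k-1,4).
At k = 14: k-1 = 13, so p_{14} = -6 - 702 - 9672 - 27456 - 17160 = -54996.

-54996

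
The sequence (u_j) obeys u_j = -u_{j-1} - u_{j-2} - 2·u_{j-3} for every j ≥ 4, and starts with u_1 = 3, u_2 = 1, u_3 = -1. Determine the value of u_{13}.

12

u_4 = -6  u_5 = 5  u_6 = 3  u_7 = 4  u_8 = -17  u_9 = 7  u_{10} = 2  u_{11} = 25  u_{12} = -41  u_{13} = 12.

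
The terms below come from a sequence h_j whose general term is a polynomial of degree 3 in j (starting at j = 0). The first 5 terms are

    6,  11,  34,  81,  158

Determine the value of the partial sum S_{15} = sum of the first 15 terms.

16995

1st diffs: 5, 23, 47, 77.
2nd diffs: 18, 24, 30.
3rd diffs: 6, 6 (constant).
Newton forward-difference form: h_j = 6 + 5·C(j,1) + 18·C(j,2) + 6·C(j,3).
Continuing: …, 271, 426, 629, 886, …, h_{14} = 3898.
Summing j = 0..14 (15 terms) gives 16995.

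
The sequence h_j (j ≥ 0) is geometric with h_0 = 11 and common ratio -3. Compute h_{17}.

-1420541793

h_j = 11·(-3)^(j-0).
h_{17} = 11·(-3)^17 = -1420541793.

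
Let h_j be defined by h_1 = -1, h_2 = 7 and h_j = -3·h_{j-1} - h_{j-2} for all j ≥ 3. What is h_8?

Compute successive terms:
h_3 = -20  h_4 = 53  h_5 = -139  h_6 = 364  h_7 = -953  h_8 = 2495.

2495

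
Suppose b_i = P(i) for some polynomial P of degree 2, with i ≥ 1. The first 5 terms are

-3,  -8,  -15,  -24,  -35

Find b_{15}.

-255

1st diffs: -5, -7, -9, -11.
2nd diffs: -2, -2, -2 (constant).
So b_i = -i^2 - 2i.
Evaluating at i = 15 gives b_{15} = -255.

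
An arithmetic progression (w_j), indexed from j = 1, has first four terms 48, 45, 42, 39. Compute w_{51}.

Common difference d = -3.
w_j = 48 + (j - 1)·(-3).
w_{51} = 48 + 50·(-3) = -102.

-102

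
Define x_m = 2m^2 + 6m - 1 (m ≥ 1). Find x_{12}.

359

x_{12} = 2·12^2 + 6·12 - 1 = 359.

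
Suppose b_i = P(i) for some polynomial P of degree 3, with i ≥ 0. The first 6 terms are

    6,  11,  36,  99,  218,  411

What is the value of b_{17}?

15051

1st diffs: 5, 25, 63, 119, 193.
2nd diffs: 20, 38, 56, 74.
3rd diffs: 18, 18, 18 (constant).
Newton forward-difference form: b_i = 6 + 5·C(i,1) + 20·C(i,2) + 18·C(i,3).
At i = 17: i = 17, so b_{17} = 6 + 85 + 2720 + 12240 = 15051.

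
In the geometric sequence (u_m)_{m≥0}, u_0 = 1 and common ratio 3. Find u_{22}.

u_m = 1·3^(m-0).
u_{22} = 1·3^22 = 31381059609.

31381059609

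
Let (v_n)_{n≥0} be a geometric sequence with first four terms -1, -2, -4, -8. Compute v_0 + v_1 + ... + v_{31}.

Common ratio r = 2.
v_n = (-1)·2^(n-0).
S = (-1)·(2^32 - 1)/(2 - 1) = (-1)·(4294967296 - 1)/(1) = -4294967295.

-4294967295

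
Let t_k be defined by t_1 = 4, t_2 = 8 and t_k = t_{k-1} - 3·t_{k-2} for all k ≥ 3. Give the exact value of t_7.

t_3 = -4, t_4 = -28, t_5 = -16, t_6 = 68, t_7 = 116.

116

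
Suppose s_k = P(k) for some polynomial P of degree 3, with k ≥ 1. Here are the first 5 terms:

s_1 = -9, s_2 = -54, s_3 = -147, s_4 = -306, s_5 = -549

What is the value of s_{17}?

-16569

1st diffs: -45, -93, -159, -243.
2nd diffs: -48, -66, -84.
3rd diffs: -18, -18 (constant).
So s_k = -3k^3 - 6k^2 - 6k + 6.
Evaluating at k = 17 gives s_{17} = -16569.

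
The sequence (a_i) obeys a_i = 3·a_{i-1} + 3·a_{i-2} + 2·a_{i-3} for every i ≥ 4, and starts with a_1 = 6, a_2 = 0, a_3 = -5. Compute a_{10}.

Applying the relation repeatedly:
a_4 = -3; a_5 = -24; a_6 = -91; a_7 = -351; a_8 = -1374; a_9 = -5357; a_{10} = -20895.

-20895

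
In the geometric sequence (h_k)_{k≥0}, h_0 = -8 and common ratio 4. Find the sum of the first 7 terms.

-43688

h_k = (-8)·4^(k-0).
S = (-8)·(4^7 - 1)/(4 - 1) = (-8)·(16384 - 1)/(3) = -43688.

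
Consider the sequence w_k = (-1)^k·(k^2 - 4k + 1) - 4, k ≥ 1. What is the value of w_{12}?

93

(-1)^12 = 1; k^2 - 4k + 1 at k=12 is 97; so w_{12} = 93.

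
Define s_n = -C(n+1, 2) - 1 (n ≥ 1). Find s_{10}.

-56

C(11, 2) = 55, so s_{10} = -56.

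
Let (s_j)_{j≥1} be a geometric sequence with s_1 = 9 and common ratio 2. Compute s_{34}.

s_j = 9·2^(j-1).
s_{34} = 9·2^33 = 77309411328.

77309411328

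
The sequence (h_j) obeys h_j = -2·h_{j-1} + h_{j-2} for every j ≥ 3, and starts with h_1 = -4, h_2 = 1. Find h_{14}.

h_3 = -6;  h_4 = 13;  h_5 = -32;  …;  h_{11} = -6318;  h_{12} = 15253;  h_{13} = -36824;  h_{14} = 88901.

88901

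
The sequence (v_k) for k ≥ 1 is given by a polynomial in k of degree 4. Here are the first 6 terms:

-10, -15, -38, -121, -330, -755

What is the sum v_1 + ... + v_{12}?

-44208

1st diffs: -5, -23, -83, -209, -425.
2nd diffs: -18, -60, -126, -216.
3rd diffs: -42, -66, -90.
4th diffs: -24, -24 (constant).
So v_k = -k^4 + 3k^3 - 2k^2 - 5k - 5.
Continuing: …, -1510, -2733, -4586, -7255, …, v_{12} = -15905.
Summing k = 1..12 (12 terms) gives -44208.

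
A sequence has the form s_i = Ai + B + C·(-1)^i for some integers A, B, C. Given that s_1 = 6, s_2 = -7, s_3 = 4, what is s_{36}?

-41

At i = 1, 2, 3: A + B - C = 6; 2A + B + C = -7; 3A + B - C = 4.
Subtracting the first from the second: A + 2C = -13.
Subtracting the second from the third: A - 2C = 11.
Solving: C = -6, A = -1, then B = 1.
Therefore s_{36} = -36 + 1 + (-6)·1 = -41.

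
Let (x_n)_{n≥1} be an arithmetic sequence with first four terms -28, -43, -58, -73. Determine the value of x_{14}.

-223

Common difference d = -15.
x_n = -28 + (n - 1)·(-15).
x_{14} = -28 + 13·(-15) = -223.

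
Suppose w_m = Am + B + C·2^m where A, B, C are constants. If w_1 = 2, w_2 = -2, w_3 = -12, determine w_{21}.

-6291408

Write the equations: A + B + 2C = 2; 2A + B + 4C = -2; 3A + B + 8C = -12.
Subtracting the first from the second: A + 2C = -4.
Subtracting the second from the third: A + 4C = -10.
Solving: C = -3, A = 2, then B = 6.
So w_m = 2·m + 6 + (-3)·2^m; at m=21 this is -6291408.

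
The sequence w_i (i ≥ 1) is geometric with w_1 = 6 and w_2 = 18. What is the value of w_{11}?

Common ratio r = 3.
w_i = 6·3^(i-1).
w_{11} = 6·3^10 = 354294.

354294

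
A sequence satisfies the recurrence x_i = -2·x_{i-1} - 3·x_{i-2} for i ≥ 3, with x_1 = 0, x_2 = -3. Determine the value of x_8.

Step forward from the initial values:
x_3 = 6;  x_4 = -3;  x_5 = -12;  x_6 = 33;  x_7 = -30;  x_8 = -39.

-39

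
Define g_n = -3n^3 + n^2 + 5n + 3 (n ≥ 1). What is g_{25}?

g_{25} = -3·25^3 + 1·25^2 + 5·25 + 3 = -46122.

-46122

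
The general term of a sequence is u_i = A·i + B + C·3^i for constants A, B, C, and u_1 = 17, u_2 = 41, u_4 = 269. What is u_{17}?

387420593

Write the equations: A + B + 3C = 17; 2A + B + 9C = 41; 4A + B + 81C = 269.
Subtracting the first from the second: A + 6C = 24.
Subtracting the second from the third: 2A + 72C = 228.
Solving: C = 3, A = 6, then B = 2.
Hence u_{17} = 6·17 + 2 + 3·129140163 = 387420593.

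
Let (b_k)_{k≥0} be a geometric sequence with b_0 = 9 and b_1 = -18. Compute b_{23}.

-75497472

Common ratio r = -2.
b_k = 9·(-2)^(k-0).
b_{23} = 9·(-2)^23 = -75497472.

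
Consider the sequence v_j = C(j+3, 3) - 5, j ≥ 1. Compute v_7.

C(10, 3) = 120, so v_7 = 115.

115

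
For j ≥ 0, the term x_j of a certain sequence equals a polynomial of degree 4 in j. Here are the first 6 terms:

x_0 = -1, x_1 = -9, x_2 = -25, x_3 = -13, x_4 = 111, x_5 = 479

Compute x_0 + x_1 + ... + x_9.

1st diffs: -8, -16, 12, 124, 368.
2nd diffs: -8, 28, 112, 244.
3rd diffs: 36, 84, 132.
4th diffs: 48, 48 (constant).
Newton forward-difference form: x_j = -1 + (-8)·C(j,1) + (-8)·C(j,2) + 36·C(j,3) + 48·C(j,4).
Continuing: 1271, 2715, 5087, 8711.
Summing j = 0..9 (10 terms) gives 18326.

18326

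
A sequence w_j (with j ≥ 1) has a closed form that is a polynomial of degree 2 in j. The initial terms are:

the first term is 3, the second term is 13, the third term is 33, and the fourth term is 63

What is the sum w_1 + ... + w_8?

1st diffs: 10, 20, 30.
2nd diffs: 10, 10 (constant).
Newton forward-difference form: w_j = 3 + 10·C(j-1,1) + 10·C(j-1,2).
Continuing: 103, 153, 213, 283.
Summing j = 1..8 (8 terms) gives 864.

864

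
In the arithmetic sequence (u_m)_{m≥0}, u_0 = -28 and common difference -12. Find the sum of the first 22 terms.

-3388

u_m = -28 + (m - 0)·(-12).
u_{21} = -280; S = 22·(-28 + (-280))/2 = -3388.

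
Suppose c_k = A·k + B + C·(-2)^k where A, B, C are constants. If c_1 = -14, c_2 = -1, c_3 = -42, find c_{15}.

-98382

Write the equations: A + B - 2C = -14; 2A + B + 4C = -1; 3A + B - 8C = -42.
Subtracting the first from the second: A + 6C = 13.
Subtracting the second from the third: A - 12C = -41.
Solving: C = 3, A = -5, then B = -3.
So c_k = -5·k + (-3) + 3·(-2)^k; at k=15 this is -98382.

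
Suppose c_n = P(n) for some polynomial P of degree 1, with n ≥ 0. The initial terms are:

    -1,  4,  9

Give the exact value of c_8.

1st diffs: 5, 5 (constant).
So c_n = 5n - 1.
Evaluating at n = 8 gives c_8 = 39.

39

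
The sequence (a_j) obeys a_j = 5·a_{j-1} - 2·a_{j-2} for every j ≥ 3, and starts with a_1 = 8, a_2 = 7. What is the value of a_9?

158783

Step forward from the initial values:
a_3 = 19  a_4 = 81  a_5 = 367  a_6 = 1673  a_7 = 7631  a_8 = 34809  a_9 = 158783.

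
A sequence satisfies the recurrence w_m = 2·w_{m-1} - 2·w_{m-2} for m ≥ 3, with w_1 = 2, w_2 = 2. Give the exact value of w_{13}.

Step forward from the initial values:
w_3 = 0;  w_4 = -4;  w_5 = -8;  …;  w_{10} = 32;  w_{11} = 0;  w_{12} = -64;  w_{13} = -128.

-128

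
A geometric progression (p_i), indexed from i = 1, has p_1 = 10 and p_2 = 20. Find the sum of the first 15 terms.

Common ratio r = 2.
p_i = 10·2^(i-1).
S = 10·(2^15 - 1)/(2 - 1) = 10·(32768 - 1)/(1) = 327670.

327670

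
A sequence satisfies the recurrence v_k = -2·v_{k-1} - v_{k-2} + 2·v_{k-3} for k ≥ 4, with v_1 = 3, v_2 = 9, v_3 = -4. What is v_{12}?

973

Iterate the recurrence:
v_4 = 5;  v_5 = 12;  v_6 = -37;  v_7 = 72;  v_8 = -83;  v_9 = 20;  v_{10} = 187;  v_{11} = -560;  v_{12} = 973.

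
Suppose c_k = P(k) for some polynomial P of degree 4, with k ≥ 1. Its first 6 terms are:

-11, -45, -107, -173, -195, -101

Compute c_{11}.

1st diffs: -34, -62, -66, -22, 94.
2nd diffs: -28, -4, 44, 116.
3rd diffs: 24, 48, 72.
4th diffs: 24, 24 (constant).
So c_k = k^4 - 6k^3 - 3k^2 + 2k - 5.
Evaluating at k = 11 gives c_{11} = 6309.

6309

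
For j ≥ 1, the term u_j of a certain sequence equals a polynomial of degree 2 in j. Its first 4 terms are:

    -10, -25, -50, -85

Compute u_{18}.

1st diffs: -15, -25, -35.
2nd diffs: -10, -10 (constant).
So u_j = -5j^2 - 5.
Evaluating at j = 18 gives u_{18} = -1625.

-1625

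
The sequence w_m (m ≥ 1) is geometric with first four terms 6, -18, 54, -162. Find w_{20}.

-6973568802

Common ratio r = -3.
w_m = 6·(-3)^(m-1).
w_{20} = 6·(-3)^19 = -6973568802.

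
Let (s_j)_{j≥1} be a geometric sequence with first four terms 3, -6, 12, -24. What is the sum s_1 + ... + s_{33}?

Common ratio r = -2.
s_j = 3·(-2)^(j-1).
S = 3·((-2)^33 - 1)/(-2 - 1) = 3·(-8589934592 - 1)/(-3) = 8589934593.

8589934593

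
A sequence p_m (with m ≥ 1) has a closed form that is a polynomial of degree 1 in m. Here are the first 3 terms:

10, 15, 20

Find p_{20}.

1st diffs: 5, 5 (constant).
So p_m = 5m + 5.
Evaluating at m = 20 gives p_{20} = 105.

105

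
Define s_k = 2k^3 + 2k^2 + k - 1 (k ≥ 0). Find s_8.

1159

s_8 = 2·8^3 + 2·8^2 + 1·8 - 1 = 1159.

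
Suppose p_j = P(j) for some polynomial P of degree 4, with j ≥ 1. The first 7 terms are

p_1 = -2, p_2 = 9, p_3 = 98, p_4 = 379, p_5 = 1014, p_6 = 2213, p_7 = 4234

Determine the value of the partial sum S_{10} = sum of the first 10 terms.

45871

1st diffs: 11, 89, 281, 635, 1199, 2021.
2nd diffs: 78, 192, 354, 564, 822.
3rd diffs: 114, 162, 210, 258.
4th diffs: 48, 48, 48 (constant).
So p_j = 2j^4 - j^3 - 5j^2 + 3j - 1.
Continuing: 7383, 12014, 18529.
Summing j = 1..10 (10 terms) gives 45871.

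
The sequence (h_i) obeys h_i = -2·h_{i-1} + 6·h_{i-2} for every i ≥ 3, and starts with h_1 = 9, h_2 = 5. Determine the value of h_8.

-15640

h_3 = 44  h_4 = -58  h_5 = 380  h_6 = -1108  h_7 = 4496  h_8 = -15640.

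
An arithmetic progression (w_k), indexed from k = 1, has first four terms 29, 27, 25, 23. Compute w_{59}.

Common difference d = -2.
w_k = 29 + (k - 1)·(-2).
w_{59} = 29 + 58·(-2) = -87.

-87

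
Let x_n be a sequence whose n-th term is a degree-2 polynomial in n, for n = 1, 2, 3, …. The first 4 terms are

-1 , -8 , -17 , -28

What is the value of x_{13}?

1st diffs: -7, -9, -11.
2nd diffs: -2, -2 (constant).
So x_n = -n^2 - 4n + 4.
Evaluating at n = 13 gives x_{13} = -217.

-217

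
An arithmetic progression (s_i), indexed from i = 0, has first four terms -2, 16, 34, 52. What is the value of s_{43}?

Common difference d = 18.
s_i = -2 + (i - 0)·18.
s_{43} = -2 + 43·18 = 772.

772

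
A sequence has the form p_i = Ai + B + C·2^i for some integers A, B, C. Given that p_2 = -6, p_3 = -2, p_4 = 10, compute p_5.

38

The three given values yield: 2A + B + 4C = -6; 3A + B + 8C = -2; 4A + B + 16C = 10.
Subtracting the first from the second: A + 4C = 4.
Subtracting the second from the third: A + 8C = 12.
Solving: C = 2, A = -4, then B = -6.
Hence p_5 = -4·5 + (-6) + 2·32 = 38.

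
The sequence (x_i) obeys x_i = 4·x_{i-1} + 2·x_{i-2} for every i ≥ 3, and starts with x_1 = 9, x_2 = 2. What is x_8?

42608

Iterate the recurrence:
x_3 = 26  x_4 = 108  x_5 = 484  x_6 = 2152  x_7 = 9576  x_8 = 42608.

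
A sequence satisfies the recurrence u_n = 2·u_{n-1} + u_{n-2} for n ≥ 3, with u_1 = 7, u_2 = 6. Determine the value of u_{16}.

1735624

Compute successive terms:
u_3 = 19; u_4 = 44; u_5 = 107; …; u_{13} = 123347; u_{14} = 297786; u_{15} = 718919; u_{16} = 1735624.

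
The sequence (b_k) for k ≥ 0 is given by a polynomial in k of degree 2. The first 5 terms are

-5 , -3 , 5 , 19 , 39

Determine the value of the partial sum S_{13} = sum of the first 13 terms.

1st diffs: 2, 8, 14, 20.
2nd diffs: 6, 6, 6 (constant).
Newton forward-difference form: b_k = -5 + 2·C(k,1) + 6·C(k,2).
Continuing: …, 65, 97, 135, 179, …, b_{12} = 415.
Summing k = 0..12 (13 terms) gives 1807.

1807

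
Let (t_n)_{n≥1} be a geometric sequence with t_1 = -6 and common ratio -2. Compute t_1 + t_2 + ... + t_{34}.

t_n = (-6)·(-2)^(n-1).
S = (-6)·((-2)^34 - 1)/(-2 - 1) = (-6)·(17179869184 - 1)/(-3) = 34359738366.

34359738366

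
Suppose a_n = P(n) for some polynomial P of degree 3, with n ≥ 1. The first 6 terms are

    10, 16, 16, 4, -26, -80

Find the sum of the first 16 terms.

-13400

1st diffs: 6, 0, -12, -30, -54.
2nd diffs: -6, -12, -18, -24.
3rd diffs: -6, -6, -6 (constant).
So a_n = -n^3 + 3n^2 + 4n + 4.
Continuing: …, -164, -284, -446, -656, …, a_{16} = -3260.
Summing n = 1..16 (16 terms) gives -13400.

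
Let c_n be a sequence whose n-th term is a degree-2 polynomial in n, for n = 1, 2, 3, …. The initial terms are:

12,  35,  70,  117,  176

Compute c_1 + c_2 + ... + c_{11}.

1st diffs: 23, 35, 47, 59.
2nd diffs: 12, 12, 12 (constant).
Newton forward-difference form: c_n = 12 + 23·C(n-1,1) + 12·C(n-1,2).
Continuing: …, 247, 330, 425, 532, …, c_{11} = 782.
Summing n = 1..11 (11 terms) gives 3377.

3377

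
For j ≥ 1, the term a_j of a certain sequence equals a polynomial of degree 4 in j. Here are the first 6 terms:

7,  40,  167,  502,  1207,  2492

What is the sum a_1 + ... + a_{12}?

1st diffs: 33, 127, 335, 705, 1285.
2nd diffs: 94, 208, 370, 580.
3rd diffs: 114, 162, 210.
4th diffs: 48, 48 (constant).
Newton forward-difference form: a_j = 7 + 33·C(j-1,1) + 94·C(j-1,2) + 114·C(j-1,3) + 48·C(j-1,4).
Continuing: …, 4615, 7882, 12647, 19312, …, a_{12} = 40190.
Summing j = 1..12 (12 terms) gives 117388.

117388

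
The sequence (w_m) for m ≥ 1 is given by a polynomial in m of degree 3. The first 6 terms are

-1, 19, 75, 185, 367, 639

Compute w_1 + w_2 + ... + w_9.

1st diffs: 20, 56, 110, 182, 272.
2nd diffs: 36, 54, 72, 90.
3rd diffs: 18, 18, 18 (constant).
Newton forward-difference form: w_m = -1 + 20·C(m-1,1) + 36·C(m-1,2) + 18·C(m-1,3).
Continuing: 1019, 1525, 2175.
Summing m = 1..9 (9 terms) gives 6003.

6003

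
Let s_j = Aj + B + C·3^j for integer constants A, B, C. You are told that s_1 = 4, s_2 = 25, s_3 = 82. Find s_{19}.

3486784450

At j = 1, 2, 3: A + B + 3C = 4; 2A + B + 9C = 25; 3A + B + 27C = 82.
Subtracting the first from the second: A + 6C = 21.
Subtracting the second from the third: A + 18C = 57.
Solving: C = 3, A = 3, then B = -8.
Therefore s_{19} = 57 + (-8) + 3·1162261467 = 3486784450.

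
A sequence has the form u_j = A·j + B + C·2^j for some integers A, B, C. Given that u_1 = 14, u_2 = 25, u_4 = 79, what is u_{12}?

At j = 1, 2, 4: A + B + 2C = 14; 2A + B + 4C = 25; 4A + B + 16C = 79.
Subtracting the first from the second: A + 2C = 11.
Subtracting the second from the third: 2A + 12C = 54.
Solving: C = 4, A = 3, then B = 3.
Hence u_{12} = 3·12 + 3 + 4·4096 = 16423.

16423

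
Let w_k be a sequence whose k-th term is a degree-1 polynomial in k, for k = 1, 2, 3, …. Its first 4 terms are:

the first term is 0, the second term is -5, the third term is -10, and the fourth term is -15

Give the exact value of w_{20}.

-95

1st diffs: -5, -5, -5 (constant).
So w_k = -5k + 5.
Evaluating at k = 20 gives w_{20} = -95.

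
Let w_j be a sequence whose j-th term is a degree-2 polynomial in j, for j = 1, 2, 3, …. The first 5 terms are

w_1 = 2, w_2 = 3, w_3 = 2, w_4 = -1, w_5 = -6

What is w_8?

1st diffs: 1, -1, -3, -5.
2nd diffs: -2, -2, -2 (constant).
So w_j = -j^2 + 4j - 1.
Evaluating at j = 8 gives w_8 = -33.

-33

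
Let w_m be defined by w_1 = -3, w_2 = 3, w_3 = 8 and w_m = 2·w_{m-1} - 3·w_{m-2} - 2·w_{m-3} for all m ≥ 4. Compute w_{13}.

-10228

Applying the relation repeatedly:
w_4 = 13;  w_5 = -4;  w_6 = -63;  w_7 = -140;  w_8 = -83;  w_9 = 380;  w_{10} = 1289;  w_{11} = 1604;  w_{12} = -1419;  w_{13} = -10228.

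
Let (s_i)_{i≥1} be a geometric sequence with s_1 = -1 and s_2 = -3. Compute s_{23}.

Common ratio r = 3.
s_i = (-1)·3^(i-1).
s_{23} = (-1)·3^22 = -31381059609.

-31381059609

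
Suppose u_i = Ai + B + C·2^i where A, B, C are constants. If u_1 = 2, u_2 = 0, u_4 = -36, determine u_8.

The three given values yield: A + B + 2C = 2; 2A + B + 4C = 0; 4A + B + 16C = -36.
Subtracting the first from the second: A + 2C = -2.
Subtracting the second from the third: 2A + 12C = -36.
Solving: C = -4, A = 6, then B = 4.
Therefore u_8 = 48 + 4 + (-4)·256 = -972.

-972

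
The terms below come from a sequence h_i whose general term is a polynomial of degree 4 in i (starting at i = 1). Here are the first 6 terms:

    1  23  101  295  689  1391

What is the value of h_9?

6785

1st diffs: 22, 78, 194, 394, 702.
2nd diffs: 56, 116, 200, 308.
3rd diffs: 60, 84, 108.
4th diffs: 24, 24 (constant).
Newton forward-difference form: h_i = 1 + 22·C(i-1,1) + 56·C(i-1,2) + 60·C(i-1,3) + 24·C(i-1,4).
At i = 9: i-1 = 8, so h_9 = 1 + 176 + 1568 + 3360 + 1680 = 6785.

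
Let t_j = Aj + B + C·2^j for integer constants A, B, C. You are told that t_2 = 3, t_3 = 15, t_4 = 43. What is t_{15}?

131007

Plug in j = 2, 3, 4: 2A + B + 4C = 3; 3A + B + 8C = 15; 4A + B + 16C = 43.
Subtracting the first from the second: A + 4C = 12.
Subtracting the second from the third: A + 8C = 28.
Solving: C = 4, A = -4, then B = -5.
So t_j = -4·j + (-5) + 4·2^j; at j=15 this is 131007.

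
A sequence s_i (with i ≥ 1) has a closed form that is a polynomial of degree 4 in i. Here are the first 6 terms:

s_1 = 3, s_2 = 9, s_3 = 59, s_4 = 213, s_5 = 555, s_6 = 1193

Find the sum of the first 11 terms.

38511

1st diffs: 6, 50, 154, 342, 638.
2nd diffs: 44, 104, 188, 296.
3rd diffs: 60, 84, 108.
4th diffs: 24, 24 (constant).
Newton forward-difference form: s_i = 3 + 6·C(i-1,1) + 44·C(i-1,2) + 60·C(i-1,3) + 24·C(i-1,4).
Continuing: …, 2259, 3909, 6323, 9705, …, s_{11} = 14283.
Summing i = 1..11 (11 terms) gives 38511.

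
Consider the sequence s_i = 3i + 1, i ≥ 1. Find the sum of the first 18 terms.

531

Over i = 1..18: Σi = 171.
Total = (3)·171 + (1)·18 = 531.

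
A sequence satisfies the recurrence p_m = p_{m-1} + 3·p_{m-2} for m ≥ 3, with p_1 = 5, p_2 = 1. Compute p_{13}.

Compute successive terms:
p_3 = 16  p_4 = 19  p_5 = 67  …  p_{10} = 3763  p_{11} = 8779  p_{12} = 20068  p_{13} = 46405.

46405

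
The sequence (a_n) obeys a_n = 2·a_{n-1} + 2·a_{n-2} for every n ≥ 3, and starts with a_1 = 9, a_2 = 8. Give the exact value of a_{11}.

Step forward from the initial values:
a_3 = 34;  a_4 = 84;  a_5 = 236;  a_6 = 640;  a_7 = 1752;  a_8 = 4784;  a_9 = 13072;  a_{10} = 35712;  a_{11} = 97568.

97568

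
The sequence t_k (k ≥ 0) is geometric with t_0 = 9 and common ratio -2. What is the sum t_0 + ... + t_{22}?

25165827

t_k = 9·(-2)^(k-0).
S = 9·((-2)^23 - 1)/(-2 - 1) = 9·(-8388608 - 1)/(-3) = 25165827.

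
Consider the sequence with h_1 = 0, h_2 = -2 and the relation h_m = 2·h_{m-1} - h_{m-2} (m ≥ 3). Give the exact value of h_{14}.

Step forward from the initial values:
h_3 = -4  h_4 = -6  h_5 = -8  …  h_{11} = -20  h_{12} = -22  h_{13} = -24  h_{14} = -26.
(Characteristic roots are 1 and 1.)

-26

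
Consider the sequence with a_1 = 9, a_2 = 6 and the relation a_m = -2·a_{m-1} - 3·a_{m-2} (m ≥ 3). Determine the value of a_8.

Iterate the recurrence:
a_3 = -39;  a_4 = 60;  a_5 = -3;  a_6 = -174;  a_7 = 357;  a_8 = -192.

-192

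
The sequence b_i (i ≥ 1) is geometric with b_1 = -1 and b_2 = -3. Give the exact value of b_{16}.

Common ratio r = 3.
b_i = (-1)·3^(i-1).
b_{16} = (-1)·3^15 = -14348907.

-14348907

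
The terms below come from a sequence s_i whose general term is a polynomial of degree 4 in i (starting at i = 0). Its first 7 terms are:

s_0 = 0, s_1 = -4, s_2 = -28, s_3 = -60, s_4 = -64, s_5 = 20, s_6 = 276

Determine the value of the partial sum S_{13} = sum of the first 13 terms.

1st diffs: -4, -24, -32, -4, 84, 256.
2nd diffs: -20, -8, 28, 88, 172.
3rd diffs: 12, 36, 60, 84.
4th diffs: 24, 24, 24 (constant).
So s_i = i^4 - 4i^3 - 5i^2 + 4i.
Continuing: …, 812, 1760, 3276, 5540, …, s_{12} = 13152.
Summing i = 0..12 (13 terms) gives 33436.

33436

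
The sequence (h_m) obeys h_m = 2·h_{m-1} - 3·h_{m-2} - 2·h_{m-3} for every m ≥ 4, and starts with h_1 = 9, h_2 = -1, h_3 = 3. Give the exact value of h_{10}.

43

Step forward from the initial values:
h_4 = -9, h_5 = -25, h_6 = -29, h_7 = 35, h_8 = 207, h_9 = 367, h_{10} = 43.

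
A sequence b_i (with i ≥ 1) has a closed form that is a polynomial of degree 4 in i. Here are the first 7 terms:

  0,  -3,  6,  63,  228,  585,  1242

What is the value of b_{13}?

20556

1st diffs: -3, 9, 57, 165, 357, 657.
2nd diffs: 12, 48, 108, 192, 300.
3rd diffs: 36, 60, 84, 108.
4th diffs: 24, 24, 24 (constant).
Newton forward-difference form: b_i = (-3)·C(i-1,1) + 12·C(i-1,2) + 36·C(i-1,3) + 24·C(i-1,4).
At i = 13: i-1 = 12, so b_{13} = -36 + 792 + 7920 + 11880 = 20556.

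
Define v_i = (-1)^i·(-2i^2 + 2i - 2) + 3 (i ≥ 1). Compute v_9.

149

(-1)^9 = -1; -2i^2 + 2i - 2 at i=9 is -146; so v_9 = 149.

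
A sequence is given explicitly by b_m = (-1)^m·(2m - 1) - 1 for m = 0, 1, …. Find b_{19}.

-38

(-1)^19 = -1; 2m - 1 at m=19 is 37; so b_{19} = -38.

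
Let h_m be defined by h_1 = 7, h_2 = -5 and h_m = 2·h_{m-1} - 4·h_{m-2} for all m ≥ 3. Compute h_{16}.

-229376

Compute successive terms:
h_3 = -38;  h_4 = -56;  h_5 = 40;  …;  h_{13} = 28672;  h_{14} = -20480;  h_{15} = -155648;  h_{16} = -229376.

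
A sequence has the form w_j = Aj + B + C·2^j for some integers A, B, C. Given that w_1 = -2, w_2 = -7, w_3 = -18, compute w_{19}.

At j = 1, 2, 3: A + B + 2C = -2; 2A + B + 4C = -7; 3A + B + 8C = -18.
Subtracting the first from the second: A + 2C = -5.
Subtracting the second from the third: A + 4C = -11.
Solving: C = -3, A = 1, then B = 3.
So w_j = 1·j + 3 + (-3)·2^j; at j=19 this is -1572842.

-1572842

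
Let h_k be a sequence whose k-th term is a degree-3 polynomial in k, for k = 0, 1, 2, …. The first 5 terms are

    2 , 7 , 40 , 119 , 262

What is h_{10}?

1st diffs: 5, 33, 79, 143.
2nd diffs: 28, 46, 64.
3rd diffs: 18, 18 (constant).
Newton forward-difference form: h_k = 2 + 5·C(k,1) + 28·C(k,2) + 18·C(k,3).
At k = 10: k = 10, so h_{10} = 2 + 50 + 1260 + 2160 = 3472.

3472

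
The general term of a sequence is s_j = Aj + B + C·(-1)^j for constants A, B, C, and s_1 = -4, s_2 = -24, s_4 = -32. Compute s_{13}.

-52

Write the equations: A + B - C = -4; 2A + B + C = -24; 4A + B + C = -32.
Subtracting the first from the second: A + 2C = -20.
Subtracting the second from the third: 2A = -8.
Solving: C = -8, A = -4, then B = -8.
So s_j = -4·j + (-8) + (-8)·(-1)^j; at j=13 this is -52.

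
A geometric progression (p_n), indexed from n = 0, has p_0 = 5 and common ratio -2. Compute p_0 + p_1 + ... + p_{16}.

p_n = 5·(-2)^(n-0).
S = 5·((-2)^17 - 1)/(-2 - 1) = 5·(-131072 - 1)/(-3) = 218455.

218455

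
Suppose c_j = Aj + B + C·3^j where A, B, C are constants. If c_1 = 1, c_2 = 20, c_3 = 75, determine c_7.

6559

Write the equations: A + B + 3C = 1; 2A + B + 9C = 20; 3A + B + 27C = 75.
Subtracting the first from the second: A + 6C = 19.
Subtracting the second from the third: A + 18C = 55.
Solving: C = 3, A = 1, then B = -9.
So c_j = 1·j + (-9) + 3·3^j; at j=7 this is 6559.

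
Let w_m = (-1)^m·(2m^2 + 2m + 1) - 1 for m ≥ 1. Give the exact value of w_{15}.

-482

(-1)^15 = -1; 2m^2 + 2m + 1 at m=15 is 481; so w_{15} = -482.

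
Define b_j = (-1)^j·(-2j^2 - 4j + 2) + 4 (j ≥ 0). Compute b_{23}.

(-1)^23 = -1; -2j^2 - 4j + 2 at j=23 is -1148; so b_{23} = 1152.

1152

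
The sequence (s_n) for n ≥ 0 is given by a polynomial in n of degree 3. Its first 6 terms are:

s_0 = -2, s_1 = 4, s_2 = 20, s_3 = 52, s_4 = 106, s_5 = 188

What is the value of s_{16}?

1st diffs: 6, 16, 32, 54, 82.
2nd diffs: 10, 16, 22, 28.
3rd diffs: 6, 6, 6 (constant).
Newton forward-difference form: s_n = -2 + 6·C(n,1) + 10·C(n,2) + 6·C(n,3).
At n = 16: n = 16, so s_{16} = -2 + 96 + 1200 + 3360 = 4654.

4654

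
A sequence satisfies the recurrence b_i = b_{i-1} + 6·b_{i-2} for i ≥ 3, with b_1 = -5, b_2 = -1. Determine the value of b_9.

Iterate the recurrence:
b_3 = -31  b_4 = -37  b_5 = -223  b_6 = -445  b_7 = -1783  b_8 = -4453  b_9 = -15151.
(Characteristic roots are 3 and -2.)

-15151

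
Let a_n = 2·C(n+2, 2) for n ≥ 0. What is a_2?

12

C(4, 2) = 6, so a_2 = 12.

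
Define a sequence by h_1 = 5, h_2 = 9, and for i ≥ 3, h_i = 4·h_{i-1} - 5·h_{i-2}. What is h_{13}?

69061

Applying the relation repeatedly:
h_3 = 11, h_4 = -1, h_5 = -59, …, h_{10} = -2391, h_{11} = 1931, h_{12} = 19679, h_{13} = 69061.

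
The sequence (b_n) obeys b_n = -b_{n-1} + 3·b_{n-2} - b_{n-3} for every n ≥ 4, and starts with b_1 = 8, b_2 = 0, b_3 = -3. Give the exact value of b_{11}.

213

Step forward from the initial values:
b_4 = -5;  b_5 = -4;  b_6 = -8;  b_7 = 1;  b_8 = -21;  b_9 = 32;  b_{10} = -96;  b_{11} = 213.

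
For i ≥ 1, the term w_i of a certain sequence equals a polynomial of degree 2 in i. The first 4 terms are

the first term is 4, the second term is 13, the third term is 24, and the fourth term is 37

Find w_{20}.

1st diffs: 9, 11, 13.
2nd diffs: 2, 2 (constant).
So w_i = i^2 + 6i - 3.
Evaluating at i = 20 gives w_{20} = 517.

517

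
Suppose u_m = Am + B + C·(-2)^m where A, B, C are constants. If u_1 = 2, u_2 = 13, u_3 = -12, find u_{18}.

Write the equations: A + B - 2C = 2; 2A + B + 4C = 13; 3A + B - 8C = -12.
Subtracting the first from the second: A + 6C = 11.
Subtracting the second from the third: A - 12C = -25.
Solving: C = 2, A = -1, then B = 7.
Hence u_{18} = -1·18 + 7 + 2·262144 = 524277.

524277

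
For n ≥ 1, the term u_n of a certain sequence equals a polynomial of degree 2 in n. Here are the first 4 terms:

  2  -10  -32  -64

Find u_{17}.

-1390

1st diffs: -12, -22, -32.
2nd diffs: -10, -10 (constant).
Newton forward-difference form: u_n = 2 + (-12)·C(n-1,1) + (-10)·C(n-1,2).
At n = 17: n-1 = 16, so u_{17} = 2 - 192 - 1200 = -1390.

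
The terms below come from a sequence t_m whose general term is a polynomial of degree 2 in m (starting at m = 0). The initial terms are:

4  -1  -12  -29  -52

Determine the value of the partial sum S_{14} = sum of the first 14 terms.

1st diffs: -5, -11, -17, -23.
2nd diffs: -6, -6, -6 (constant).
So t_m = -3m^2 - 2m + 4.
Continuing: …, -81, -116, -157, -204, …, t_{13} = -529.
Summing m = 0..13 (14 terms) gives -2583.

-2583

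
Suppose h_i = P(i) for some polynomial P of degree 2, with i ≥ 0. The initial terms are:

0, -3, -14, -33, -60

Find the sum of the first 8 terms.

1st diffs: -3, -11, -19, -27.
2nd diffs: -8, -8, -8 (constant).
Newton forward-difference form: h_i = (-3)·C(i,1) + (-8)·C(i,2).
Continuing: -95, -138, -189.
Summing i = 0..7 (8 terms) gives -532.

-532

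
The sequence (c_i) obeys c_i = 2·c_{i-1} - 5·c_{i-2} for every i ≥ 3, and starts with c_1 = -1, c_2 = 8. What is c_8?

Iterate the recurrence:
c_3 = 21;  c_4 = 2;  c_5 = -101;  c_6 = -212;  c_7 = 81;  c_8 = 1222.

1222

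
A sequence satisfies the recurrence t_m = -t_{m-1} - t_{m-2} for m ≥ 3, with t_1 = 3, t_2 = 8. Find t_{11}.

Iterate the recurrence:
t_3 = -11  t_4 = 3  t_5 = 8  t_6 = -11  t_7 = 3  t_8 = 8  t_9 = -11  t_{10} = 3  t_{11} = 8.

8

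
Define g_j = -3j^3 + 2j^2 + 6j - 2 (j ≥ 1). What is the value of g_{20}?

-23082

g_{20} = -3·20^3 + 2·20^2 + 6·20 - 2 = -23082.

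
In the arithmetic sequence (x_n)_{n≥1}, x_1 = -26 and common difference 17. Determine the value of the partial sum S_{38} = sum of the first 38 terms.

10963

x_n = -26 + (n - 1)·17.
x_{38} = 603; S = 38·(-26 + 603)/2 = 10963.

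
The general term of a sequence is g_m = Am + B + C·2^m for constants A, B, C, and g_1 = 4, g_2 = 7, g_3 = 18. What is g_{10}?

Write the equations: A + B + 2C = 4; 2A + B + 4C = 7; 3A + B + 8C = 18.
Subtracting the first from the second: A + 2C = 3.
Subtracting the second from the third: A + 4C = 11.
Solving: C = 4, A = -5, then B = 1.
Therefore g_{10} = -50 + 1 + 4·1024 = 4047.

4047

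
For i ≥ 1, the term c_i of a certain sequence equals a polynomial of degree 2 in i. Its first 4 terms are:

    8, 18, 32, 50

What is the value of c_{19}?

1st diffs: 10, 14, 18.
2nd diffs: 4, 4 (constant).
So c_i = 2i^2 + 4i + 2.
Evaluating at i = 19 gives c_{19} = 800.

800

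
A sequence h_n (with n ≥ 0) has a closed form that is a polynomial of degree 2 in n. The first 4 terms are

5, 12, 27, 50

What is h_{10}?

1st diffs: 7, 15, 23.
2nd diffs: 8, 8 (constant).
Newton forward-difference form: h_n = 5 + 7·C(n,1) + 8·C(n,2).
At n = 10: n = 10, so h_{10} = 5 + 70 + 360 = 435.

435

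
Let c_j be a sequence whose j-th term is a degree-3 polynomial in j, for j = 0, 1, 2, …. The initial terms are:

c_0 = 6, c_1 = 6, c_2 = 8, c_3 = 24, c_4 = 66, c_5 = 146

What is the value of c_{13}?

1st diffs: 0, 2, 16, 42, 80.
2nd diffs: 2, 14, 26, 38.
3rd diffs: 12, 12, 12 (constant).
Newton forward-difference form: c_j = 6 + 2·C(j,2) + 12·C(j,3).
At j = 13: j = 13, so c_{13} = 6 + 156 + 3432 = 3594.

3594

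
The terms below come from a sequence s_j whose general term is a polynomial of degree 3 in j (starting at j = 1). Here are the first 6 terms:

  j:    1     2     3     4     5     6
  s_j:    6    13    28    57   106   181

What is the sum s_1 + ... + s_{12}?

1st diffs: 7, 15, 29, 49, 75.
2nd diffs: 8, 14, 20, 26.
3rd diffs: 6, 6, 6 (constant).
Newton forward-difference form: s_j = 6 + 7·C(j-1,1) + 8·C(j-1,2) + 6·C(j-1,3).
Continuing: …, 288, 433, 622, 861, …, s_{12} = 1513.
Summing j = 1..12 (12 terms) gives 5264.

5264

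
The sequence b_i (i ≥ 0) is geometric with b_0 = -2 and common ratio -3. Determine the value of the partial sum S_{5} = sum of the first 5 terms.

-122

b_i = (-2)·(-3)^(i-0).
S = (-2)·((-3)^5 - 1)/(-3 - 1) = (-2)·(-243 - 1)/(-4) = -122.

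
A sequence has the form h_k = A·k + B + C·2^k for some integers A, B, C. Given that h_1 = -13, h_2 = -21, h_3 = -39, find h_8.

-1269

Plug in k = 1, 2, 3: A + B + 2C = -13; 2A + B + 4C = -21; 3A + B + 8C = -39.
Subtracting the first from the second: A + 2C = -8.
Subtracting the second from the third: A + 4C = -18.
Solving: C = -5, A = 2, then B = -5.
Therefore h_8 = 16 + (-5) + (-5)·256 = -1269.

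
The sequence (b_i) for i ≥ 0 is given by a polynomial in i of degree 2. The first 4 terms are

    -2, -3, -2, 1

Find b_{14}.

1st diffs: -1, 1, 3.
2nd diffs: 2, 2 (constant).
Newton forward-difference form: b_i = -2 + (-1)·C(i,1) + 2·C(i,2).
At i = 14: i = 14, so b_{14} = -2 - 14 + 182 = 166.

166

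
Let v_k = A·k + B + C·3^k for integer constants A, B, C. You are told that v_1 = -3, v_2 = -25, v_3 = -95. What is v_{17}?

The three given values yield: A + B + 3C = -3; 2A + B + 9C = -25; 3A + B + 27C = -95.
Subtracting the first from the second: A + 6C = -22.
Subtracting the second from the third: A + 18C = -70.
Solving: C = -4, A = 2, then B = 7.
Hence v_{17} = 2·17 + 7 + (-4)·129140163 = -516560611.

-516560611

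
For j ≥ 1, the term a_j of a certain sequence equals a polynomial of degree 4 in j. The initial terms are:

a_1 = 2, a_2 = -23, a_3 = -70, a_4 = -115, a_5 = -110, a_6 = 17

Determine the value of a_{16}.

40997

1st diffs: -25, -47, -45, 5, 127.
2nd diffs: -22, 2, 50, 122.
3rd diffs: 24, 48, 72.
4th diffs: 24, 24 (constant).
So a_j = j^4 - 6j^3 + 2j + 5.
Evaluating at j = 16 gives a_{16} = 40997.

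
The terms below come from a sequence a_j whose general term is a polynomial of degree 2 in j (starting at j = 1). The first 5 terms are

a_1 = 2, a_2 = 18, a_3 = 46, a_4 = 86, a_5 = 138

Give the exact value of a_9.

466

1st diffs: 16, 28, 40, 52.
2nd diffs: 12, 12, 12 (constant).
Newton forward-difference form: a_j = 2 + 16·C(j-1,1) + 12·C(j-1,2).
At j = 9: j-1 = 8, so a_9 = 2 + 128 + 336 = 466.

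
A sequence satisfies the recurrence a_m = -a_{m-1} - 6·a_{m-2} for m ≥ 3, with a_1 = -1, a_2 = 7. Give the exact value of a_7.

a_3 = -1, a_4 = -41, a_5 = 47, a_6 = 199, a_7 = -481.

-481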